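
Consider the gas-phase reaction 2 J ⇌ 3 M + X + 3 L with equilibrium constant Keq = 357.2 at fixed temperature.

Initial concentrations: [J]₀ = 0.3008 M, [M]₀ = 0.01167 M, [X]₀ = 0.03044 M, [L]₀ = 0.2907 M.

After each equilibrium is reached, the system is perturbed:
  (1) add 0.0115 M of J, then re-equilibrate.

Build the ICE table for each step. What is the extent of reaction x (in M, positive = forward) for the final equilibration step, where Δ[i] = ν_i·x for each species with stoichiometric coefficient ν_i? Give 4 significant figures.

x = 0.005517 M

Q₀ = 1.3135e-08 vs Keq = 357.2 ⇒ Q<K, forward
Step 1:
                   J          M          X          L
  I           0.3008    0.01167    0.03044     0.2907
  C          -0.2965     0.4447     0.1482     0.4447
  E         0.004348     0.4563     0.1787     0.7354
  solve Keq expr → x = 0.1482; check Q = 357.2
Then add 0.0115 M of J.
Step 2:
                   J          M          X          L
  I          0.01585     0.4563     0.1787     0.7354
  C         -0.01103    0.01655   0.005517    0.01655
  E         0.004815     0.4729     0.1842     0.7519
  solve Keq expr → x = 0.005517; check Q = 357.2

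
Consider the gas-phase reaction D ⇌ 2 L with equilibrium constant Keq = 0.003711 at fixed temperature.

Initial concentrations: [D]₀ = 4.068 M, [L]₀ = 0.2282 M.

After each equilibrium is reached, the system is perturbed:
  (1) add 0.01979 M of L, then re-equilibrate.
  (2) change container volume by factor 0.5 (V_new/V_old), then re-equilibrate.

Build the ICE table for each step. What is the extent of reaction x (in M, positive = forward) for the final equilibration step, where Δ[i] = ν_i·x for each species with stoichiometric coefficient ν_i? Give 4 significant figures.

x = -0.03607 M

Q₀ = 0.0128 vs Keq = 0.003711 ⇒ Q>K, reverse
Step 1:
                    D           L
  I             4.068      0.2282
  C           0.05227     -0.1045
  E              4.12      0.1237
  solve Keq expr → x = -0.05227; check Q = 0.003711
Then add 0.01979 M of L.
Step 2:
                    D           L
  I              4.12      0.1434
  C          0.009821    -0.01964
  E              4.13      0.1238
  solve Keq expr → x = -0.009821; check Q = 0.003711
Then change container volume by factor 0.5 (V_new/V_old).
Step 3:
                    D           L
  I              8.26      0.2476
  C           0.03607    -0.07214
  E             8.296      0.1755
  solve Keq expr → x = -0.03607; check Q = 0.003711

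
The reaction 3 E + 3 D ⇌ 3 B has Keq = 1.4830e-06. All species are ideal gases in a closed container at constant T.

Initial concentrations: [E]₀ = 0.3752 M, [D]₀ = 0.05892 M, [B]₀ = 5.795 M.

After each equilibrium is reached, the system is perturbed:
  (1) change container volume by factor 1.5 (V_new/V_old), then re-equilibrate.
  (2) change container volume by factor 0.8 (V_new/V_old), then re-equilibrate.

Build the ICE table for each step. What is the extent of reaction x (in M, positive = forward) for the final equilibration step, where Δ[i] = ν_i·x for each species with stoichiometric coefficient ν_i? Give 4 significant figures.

x = 0.01578 M

Q₀ = 1.8013e+07 vs Keq = 1.4830e-06 ⇒ Q>K, reverse
Step 1:
                   E          D          B
  I           0.3752    0.05892      5.795
  C            5.431      5.431     -5.431
  E            5.807       5.49     0.3636
  solve Keq expr → x = -1.81; check Q = 1.4830e-06
Then change container volume by factor 1.5 (V_new/V_old).
Step 2:
                   E          D          B
  I            3.871       3.66     0.2424
  C          0.07434    0.07434   -0.07434
  E            3.945      3.735      0.168
  solve Keq expr → x = -0.02478; check Q = 1.4830e-06
Then change container volume by factor 0.8 (V_new/V_old).
Step 3:
                   E          D          B
  I            4.932      4.668       0.21
  C         -0.04735   -0.04735    0.04735
  E            4.884      4.621     0.2574
  solve Keq expr → x = 0.01578; check Q = 1.4830e-06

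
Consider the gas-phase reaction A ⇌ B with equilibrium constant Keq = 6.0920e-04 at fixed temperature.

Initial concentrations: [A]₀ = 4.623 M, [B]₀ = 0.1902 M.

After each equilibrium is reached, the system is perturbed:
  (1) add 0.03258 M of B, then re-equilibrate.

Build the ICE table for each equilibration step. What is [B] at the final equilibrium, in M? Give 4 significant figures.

Q₀ = 0.04114 vs Keq = 6.0920e-04 ⇒ Q>K, reverse
Step 1:
                    A           B
  Initial       4.623      0.1902
  Change       0.1873     -0.1873
  Equil          4.81     0.00293
  solve Keq expr → x = -0.1873; check Q = 6.0920e-04
Then add 0.03258 M of B.
Step 2:
                    A           B
  Initial        4.81     0.03551
  Change      0.03256    -0.03256
  Equil         4.843     0.00295
  solve Keq expr → x = -0.03256; check Q = 6.0920e-04

[B]_eq = 0.00295 M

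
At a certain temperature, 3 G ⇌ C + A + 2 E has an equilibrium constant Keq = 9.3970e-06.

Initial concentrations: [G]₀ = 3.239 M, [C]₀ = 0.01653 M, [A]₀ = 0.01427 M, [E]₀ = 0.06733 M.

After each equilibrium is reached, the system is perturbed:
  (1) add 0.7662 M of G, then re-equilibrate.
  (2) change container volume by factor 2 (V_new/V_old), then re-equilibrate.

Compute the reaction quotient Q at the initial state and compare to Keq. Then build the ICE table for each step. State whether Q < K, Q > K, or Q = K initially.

Q₀ = 3.1469e-08; Q < K (proceeds forward)

Q₀ = 3.1469e-08 vs Keq = 9.3970e-06 ⇒ Q<K, forward
Step 1:
                    G           C           A           E
  init          3.239     0.01653     0.01427     0.06733
  Δ           -0.1983     0.06608     0.06608      0.1322
  eq            3.041     0.08261     0.08035      0.1995
  solve Keq expr → x = 0.06608; check Q = 9.3970e-06
Then add 0.7662 M of G.
Step 2:
                    G           C           A           E
  init          3.807     0.08261     0.08035      0.1995
  Δ          -0.04651      0.0155      0.0155       0.031
  eq             3.76     0.09812     0.09586      0.2305
  solve Keq expr → x = 0.0155; check Q = 9.3970e-06
Then change container volume by factor 2 (V_new/V_old).
Step 3:
                    G           C           A           E
  init           1.88     0.04906     0.04793      0.1153
  Δ          -0.02782    0.009273    0.009273     0.01855
  eq            1.852     0.05833      0.0572      0.1338
  solve Keq expr → x = 0.009273; check Q = 9.3970e-06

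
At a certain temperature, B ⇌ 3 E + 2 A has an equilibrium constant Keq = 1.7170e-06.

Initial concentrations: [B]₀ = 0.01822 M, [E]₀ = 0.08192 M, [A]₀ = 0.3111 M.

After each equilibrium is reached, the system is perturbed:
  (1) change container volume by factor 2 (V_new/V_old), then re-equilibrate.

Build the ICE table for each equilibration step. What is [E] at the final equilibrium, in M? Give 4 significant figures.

Q₀ = 0.00292 vs Keq = 1.7170e-06 ⇒ Q>K, reverse
Step 1:
                   B          E          A
  I          0.01822    0.08192     0.3111
  C          0.02392   -0.07177   -0.04785
  E          0.04214    0.01015     0.2633
  solve Keq expr → x = -0.02392; check Q = 1.7170e-06
Then change container volume by factor 2 (V_new/V_old).
Step 2:
                   B          E          A
  I          0.02107   0.005073     0.1316
  C        -0.002314   0.006943   0.004629
  E          0.01876    0.01202     0.1363
  solve Keq expr → x = 0.002314; check Q = 1.7170e-06

[E]_eq = 0.01202 M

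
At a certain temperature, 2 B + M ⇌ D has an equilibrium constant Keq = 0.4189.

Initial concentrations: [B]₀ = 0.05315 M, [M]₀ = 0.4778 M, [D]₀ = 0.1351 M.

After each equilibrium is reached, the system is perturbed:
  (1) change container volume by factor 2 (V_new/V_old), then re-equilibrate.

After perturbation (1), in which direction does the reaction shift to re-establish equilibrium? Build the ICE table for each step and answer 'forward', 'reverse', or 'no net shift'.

Direction: reverse

Q₀ = 100.1 vs Keq = 0.4189 ⇒ Q>K, reverse
Step 1:
                  B         M         D
  init      0.05315    0.4778    0.1351
  Δ          0.2303    0.1151   -0.1151
  eq         0.2834    0.5929   0.01995
  solve Keq expr → x = -0.1151; check Q = 0.4189
Then change container volume by factor 2 (V_new/V_old).
Step 2:
                  B         M         D
  init       0.1417    0.2965  0.009977
  Δ         0.01381  0.006903 -0.006903
  eq         0.1555    0.3034  0.003074
  solve Keq expr → x = -0.006903; check Q = 0.4189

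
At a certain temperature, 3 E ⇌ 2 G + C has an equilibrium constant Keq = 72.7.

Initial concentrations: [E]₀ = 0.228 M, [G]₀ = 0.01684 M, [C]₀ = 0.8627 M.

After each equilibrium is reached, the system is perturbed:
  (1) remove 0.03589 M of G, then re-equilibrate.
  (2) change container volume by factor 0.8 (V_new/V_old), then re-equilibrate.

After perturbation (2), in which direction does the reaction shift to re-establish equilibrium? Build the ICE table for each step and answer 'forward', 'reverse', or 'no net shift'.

Direction: no net shift

Q₀ = 0.02064 vs Keq = 72.7 ⇒ Q<K, forward
Step 1:
                  E         G         C
  init        0.228   0.01684    0.8627
  Δ         -0.1685    0.1123   0.05616
  eq        0.05952    0.1292    0.9189
  solve Keq expr → x = 0.05616; check Q = 72.7
Then remove 0.03589 M of G.
Step 2:
                  E         G         C
  init      0.05952   0.09327    0.9189
  Δ       -0.009427  0.006284  0.003142
  eq        0.05009   0.09955     0.922
  solve Keq expr → x = 0.003142; check Q = 72.7
Then change container volume by factor 0.8 (V_new/V_old).
Step 3:
                  E         G         C
  init      0.06262    0.1244     1.153
  Δ               0         0         0
  eq        0.06262    0.1244     1.153
  solve Keq expr → x = 0; check Q = 72.7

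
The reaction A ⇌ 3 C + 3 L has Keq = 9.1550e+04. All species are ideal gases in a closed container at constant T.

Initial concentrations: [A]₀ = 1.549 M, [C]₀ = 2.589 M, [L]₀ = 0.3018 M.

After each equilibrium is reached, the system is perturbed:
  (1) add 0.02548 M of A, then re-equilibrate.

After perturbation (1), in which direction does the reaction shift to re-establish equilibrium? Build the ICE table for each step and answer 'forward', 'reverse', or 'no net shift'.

Direction: forward

Q₀ = 0.308 vs Keq = 9.1550e+04 ⇒ Q<K, forward
Step 1:
                    A           C           L
  Initial       1.549       2.589      0.3018
  Change       -1.315       3.946       3.946
  Equil        0.2337       6.535       4.248
  solve Keq expr → x = 1.315; check Q = 9.1550e+04
Then add 0.02548 M of A.
Step 2:
                    A           C           L
  Initial      0.2591       6.535       4.248
  Change      -0.0139     0.04169     0.04169
  Equil        0.2452       6.577        4.29
  solve Keq expr → x = 0.0139; check Q = 9.1550e+04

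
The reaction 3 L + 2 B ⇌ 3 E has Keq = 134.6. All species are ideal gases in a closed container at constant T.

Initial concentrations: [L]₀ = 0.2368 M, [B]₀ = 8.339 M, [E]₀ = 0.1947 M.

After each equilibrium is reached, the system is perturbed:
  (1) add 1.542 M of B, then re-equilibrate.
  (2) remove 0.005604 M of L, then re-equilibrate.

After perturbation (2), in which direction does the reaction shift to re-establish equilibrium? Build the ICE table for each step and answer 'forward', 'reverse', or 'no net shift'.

Q₀ = 0.007993 vs Keq = 134.6 ⇒ Q<K, forward
Step 1:
                    L           B           E
  Initial      0.2368       8.339      0.1947
  Change       -0.217     -0.1447       0.217
  Equil       0.01977       8.194      0.4117
  solve Keq expr → x = 0.07234; check Q = 134.6
Then add 1.542 M of B.
Step 2:
                    L           B           E
  Initial     0.01977       9.736      0.4117
  Change    -0.002057   -0.001371    0.002057
  Equil       0.01771       9.735      0.4138
  solve Keq expr → x = 6.8557e-04; check Q = 134.6
Then remove 0.005604 M of L.
Step 3:
                    L           B           E
  Initial     0.01211       9.735      0.4138
  Change      0.00537     0.00358    -0.00537
  Equil       0.01748       9.739      0.4084
  solve Keq expr → x = -0.00179; check Q = 134.6

Direction: reverse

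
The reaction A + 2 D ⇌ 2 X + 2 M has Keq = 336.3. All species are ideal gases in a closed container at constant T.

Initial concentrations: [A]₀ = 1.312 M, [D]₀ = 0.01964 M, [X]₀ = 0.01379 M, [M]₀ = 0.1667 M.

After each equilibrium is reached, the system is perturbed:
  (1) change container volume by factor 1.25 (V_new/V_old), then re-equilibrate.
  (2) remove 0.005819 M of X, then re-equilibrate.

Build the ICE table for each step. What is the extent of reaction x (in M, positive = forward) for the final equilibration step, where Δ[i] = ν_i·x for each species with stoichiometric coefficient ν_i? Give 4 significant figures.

Q₀ = 0.01044 vs Keq = 336.3 ⇒ Q<K, forward
Step 1:
                   A          D          X          M
  Initial      1.312    0.01964    0.01379     0.1667
  Change   -0.009673   -0.01935    0.01935    0.01935
  Equil        1.302 2.9457e-04    0.03314      0.186
  solve Keq expr → x = 0.009673; check Q = 336.3
Then change container volume by factor 1.25 (V_new/V_old).
Step 2:
                   A          D          X          M
  Initial      1.042 2.3566e-04    0.02651     0.1488
  Change  -1.2323e-05 -2.4647e-05 2.4647e-05 2.4647e-05
  Equil        1.042 2.1101e-04    0.02653     0.1489
  solve Keq expr → x = 1.2323e-05; check Q = 336.3
Then remove 0.005819 M of X.
Step 3:
                   A          D          X          M
  Initial      1.042 2.1101e-04    0.02071     0.1489
  Change  -2.2930e-05 -4.5859e-05 4.5859e-05 4.5859e-05
  Equil        1.042 1.6515e-04    0.02076     0.1489
  solve Keq expr → x = 2.2930e-05; check Q = 336.3

x = 2.2930e-05 M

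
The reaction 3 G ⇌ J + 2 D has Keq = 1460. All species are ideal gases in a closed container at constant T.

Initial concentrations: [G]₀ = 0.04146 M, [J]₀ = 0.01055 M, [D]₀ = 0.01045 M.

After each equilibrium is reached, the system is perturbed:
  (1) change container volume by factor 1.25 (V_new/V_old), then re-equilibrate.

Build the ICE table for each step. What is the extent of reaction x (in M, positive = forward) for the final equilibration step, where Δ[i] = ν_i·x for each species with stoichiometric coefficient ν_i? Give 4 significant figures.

Q₀ = 0.01617 vs Keq = 1460 ⇒ Q<K, forward
Step 1:
                    G           J           D
  Initial     0.04146     0.01055     0.01045
  Change      -0.0387      0.0129      0.0258
  Equil      0.002763     0.02345     0.03625
  solve Keq expr → x = 0.0129; check Q = 1460
Then change container volume by factor 1.25 (V_new/V_old).
Step 2:
                    G           J           D
  Initial    0.002211     0.01876       0.029
  Change            0           0           0
  Equil      0.002211     0.01876       0.029
  solve Keq expr → x = 0; check Q = 1460

x = 0 M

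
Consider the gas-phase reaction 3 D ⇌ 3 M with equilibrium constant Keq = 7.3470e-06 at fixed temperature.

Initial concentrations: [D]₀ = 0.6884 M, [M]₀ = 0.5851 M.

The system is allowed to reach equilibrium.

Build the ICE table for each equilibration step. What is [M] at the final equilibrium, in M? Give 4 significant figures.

[M]_eq = 0.02429 M

Q₀ = 0.614 vs Keq = 7.3470e-06 ⇒ Q>K, reverse
Step 1:
                  D         M
  I          0.6884    0.5851
  C          0.5608   -0.5608
  E           1.249   0.02429
  solve Keq expr → x = -0.1869; check Q = 7.3470e-06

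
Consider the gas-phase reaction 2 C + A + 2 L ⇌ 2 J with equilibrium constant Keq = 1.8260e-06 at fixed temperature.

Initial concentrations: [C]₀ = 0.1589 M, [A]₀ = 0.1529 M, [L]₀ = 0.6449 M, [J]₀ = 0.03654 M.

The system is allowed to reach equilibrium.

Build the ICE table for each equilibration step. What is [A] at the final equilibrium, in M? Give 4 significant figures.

[A]_eq = 0.1711 M

Q₀ = 0.8316 vs Keq = 1.8260e-06 ⇒ Q>K, reverse
Step 1:
                  C         A         L         J
  init       0.1589    0.1529    0.6449   0.03654
  Δ         0.03647   0.01823   0.03647  -0.03647
  eq         0.1954    0.1711    0.6814 7.4412e-05
  solve Keq expr → x = -0.01823; check Q = 1.8260e-06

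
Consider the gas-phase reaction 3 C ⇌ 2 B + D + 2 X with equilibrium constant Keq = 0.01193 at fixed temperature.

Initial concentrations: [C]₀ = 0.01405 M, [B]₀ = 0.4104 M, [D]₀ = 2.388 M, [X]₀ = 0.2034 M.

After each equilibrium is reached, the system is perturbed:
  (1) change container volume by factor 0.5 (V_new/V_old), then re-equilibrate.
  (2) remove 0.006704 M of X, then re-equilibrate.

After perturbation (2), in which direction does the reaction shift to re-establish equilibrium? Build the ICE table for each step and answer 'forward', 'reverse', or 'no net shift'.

Q₀ = 6000 vs Keq = 0.01193 ⇒ Q>K, reverse
Step 1:
                  C         B         D         X
  I         0.01405    0.4104     2.388    0.2034
  C          0.2467   -0.1645  -0.08223   -0.1645
  E          0.2607    0.2459     2.306   0.03894
  solve Keq expr → x = -0.08223; check Q = 0.01193
Then change container volume by factor 0.5 (V_new/V_old).
Step 2:
                  C         B         D         X
  I          0.5215    0.4919     4.612   0.07788
  C         0.04599  -0.03066  -0.01533  -0.03066
  E          0.5675    0.4612     4.596   0.04722
  solve Keq expr → x = -0.01533; check Q = 0.01193
Then remove 0.006704 M of X.
Step 3:
                  C         B         D         X
  I          0.5675    0.4612     4.596   0.04052
  C       -0.007806  0.005204  0.002602  0.005204
  E          0.5597    0.4664     4.599   0.04572
  solve Keq expr → x = 0.002602; check Q = 0.01193

Direction: forward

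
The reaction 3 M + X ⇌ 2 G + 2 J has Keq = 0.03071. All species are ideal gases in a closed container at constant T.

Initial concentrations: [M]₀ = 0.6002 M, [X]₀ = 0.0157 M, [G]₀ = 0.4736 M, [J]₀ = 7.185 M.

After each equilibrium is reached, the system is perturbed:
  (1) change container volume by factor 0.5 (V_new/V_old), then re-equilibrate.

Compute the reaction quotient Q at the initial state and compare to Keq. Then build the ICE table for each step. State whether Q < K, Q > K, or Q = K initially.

Q₀ = 3411; Q > K (proceeds reverse)

Q₀ = 3411 vs Keq = 0.03071 ⇒ Q>K, reverse
Step 1:
                  M         X         G         J
  init       0.6002    0.0157    0.4736     7.185
  Δ          0.6824    0.2275   -0.4549   -0.4549
  eq          1.283    0.2432   0.01865      6.73
  solve Keq expr → x = -0.2275; check Q = 0.03071
Then change container volume by factor 0.5 (V_new/V_old).
Step 2:
                  M         X         G         J
  init        2.565    0.4863    0.0373     13.46
  Δ               0         0         0         0
  eq          2.565    0.4863    0.0373     13.46
  solve Keq expr → x = 0; check Q = 0.03071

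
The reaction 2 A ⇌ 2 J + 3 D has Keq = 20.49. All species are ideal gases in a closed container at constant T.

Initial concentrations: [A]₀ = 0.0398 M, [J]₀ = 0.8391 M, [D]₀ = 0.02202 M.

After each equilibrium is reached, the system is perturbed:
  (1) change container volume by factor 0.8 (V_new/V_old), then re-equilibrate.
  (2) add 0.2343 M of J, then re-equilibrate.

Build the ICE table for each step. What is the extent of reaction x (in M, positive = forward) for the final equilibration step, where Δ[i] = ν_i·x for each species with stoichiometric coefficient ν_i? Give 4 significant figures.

Q₀ = 0.004746 vs Keq = 20.49 ⇒ Q<K, forward
Step 1:
                   A          J          D
  I           0.0398     0.8391    0.02202
  C         -0.03578    0.03578    0.05366
  E         0.004024     0.8749    0.07568
  solve Keq expr → x = 0.01789; check Q = 20.49
Then change container volume by factor 0.8 (V_new/V_old).
Step 2:
                   A          J          D
  I          0.00503      1.094     0.0946
  C         0.001706  -0.001706  -0.002559
  E         0.006736      1.092    0.09205
  solve Keq expr → x = -8.5296e-04; check Q = 20.49
Then add 0.2343 M of J.
Step 3:
                   A          J          D
  I         0.006736      1.326    0.09205
  C           0.0012    -0.0012  -0.001799
  E         0.007936      1.325    0.09025
  solve Keq expr → x = -5.9978e-04; check Q = 20.49

x = -5.9978e-04 M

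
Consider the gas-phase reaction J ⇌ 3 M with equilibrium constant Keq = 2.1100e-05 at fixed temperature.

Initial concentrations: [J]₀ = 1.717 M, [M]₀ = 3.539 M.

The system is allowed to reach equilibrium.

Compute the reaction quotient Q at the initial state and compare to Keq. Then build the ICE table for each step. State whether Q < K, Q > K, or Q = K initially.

Q₀ = 25.81 vs Keq = 2.1100e-05 ⇒ Q>K, reverse
Step 1:
                   J          M
  init         1.717      3.539
  Δ            1.167       -3.5
  eq           2.884    0.03933
  solve Keq expr → x = -1.167; check Q = 2.1100e-05

Q₀ = 25.81; Q > K (proceeds reverse)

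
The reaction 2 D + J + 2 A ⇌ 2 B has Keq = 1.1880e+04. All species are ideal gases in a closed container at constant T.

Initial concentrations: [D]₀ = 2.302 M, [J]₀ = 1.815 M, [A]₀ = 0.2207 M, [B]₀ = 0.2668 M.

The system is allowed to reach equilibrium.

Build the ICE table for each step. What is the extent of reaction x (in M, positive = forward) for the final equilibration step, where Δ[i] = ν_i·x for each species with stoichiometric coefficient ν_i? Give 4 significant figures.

Q₀ = 0.1519 vs Keq = 1.1880e+04 ⇒ Q<K, forward
Step 1:
                   D          J          A          B
  init         2.302      1.815     0.2207     0.2668
  Δ          -0.2191    -0.1095    -0.2191     0.2191
  eq           2.083      1.705   0.001639     0.4859
  solve Keq expr → x = 0.1095; check Q = 1.1880e+04

x = 0.1095 M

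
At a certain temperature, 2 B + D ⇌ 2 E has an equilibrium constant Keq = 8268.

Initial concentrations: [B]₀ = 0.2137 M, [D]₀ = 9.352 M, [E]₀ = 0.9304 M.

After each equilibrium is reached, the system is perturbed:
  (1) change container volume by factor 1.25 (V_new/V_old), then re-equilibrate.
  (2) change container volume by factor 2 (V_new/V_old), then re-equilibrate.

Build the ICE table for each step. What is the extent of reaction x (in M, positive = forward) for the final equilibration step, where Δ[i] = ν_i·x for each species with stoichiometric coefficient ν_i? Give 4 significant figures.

Q₀ = 2.027 vs Keq = 8268 ⇒ Q<K, forward
Step 1:
                   B          D          E
  Initial     0.2137      9.352     0.9304
  Change     -0.2096    -0.1048     0.2096
  Equil     0.004123      9.247       1.14
  solve Keq expr → x = 0.1048; check Q = 8268
Then change container volume by factor 1.25 (V_new/V_old).
Step 2:
                   B          D          E
  Initial   0.003298      7.398      0.912
  Change  3.8769e-04 1.9384e-04 -3.8769e-04
  Equil     0.003686      7.398     0.9116
  solve Keq expr → x = -1.9384e-04; check Q = 8268
Then change container volume by factor 2 (V_new/V_old).
Step 3:
                   B          D          E
  Initial   0.001843      3.699     0.4558
  Change  7.5890e-04 3.7945e-04 -7.5890e-04
  Equil     0.002602      3.699      0.455
  solve Keq expr → x = -3.7945e-04; check Q = 8268

x = -3.7945e-04 M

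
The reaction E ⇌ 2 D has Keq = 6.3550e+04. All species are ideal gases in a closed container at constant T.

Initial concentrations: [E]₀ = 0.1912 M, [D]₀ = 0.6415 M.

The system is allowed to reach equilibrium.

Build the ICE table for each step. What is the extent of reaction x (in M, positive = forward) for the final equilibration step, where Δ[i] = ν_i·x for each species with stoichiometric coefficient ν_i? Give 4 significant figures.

x = 0.1912 M

Q₀ = 2.152 vs Keq = 6.3550e+04 ⇒ Q<K, forward
Step 1:
                    E           D
  init         0.1912      0.6415
  Δ           -0.1912      0.3824
  eq       1.6496e-05       1.024
  solve Keq expr → x = 0.1912; check Q = 6.3550e+04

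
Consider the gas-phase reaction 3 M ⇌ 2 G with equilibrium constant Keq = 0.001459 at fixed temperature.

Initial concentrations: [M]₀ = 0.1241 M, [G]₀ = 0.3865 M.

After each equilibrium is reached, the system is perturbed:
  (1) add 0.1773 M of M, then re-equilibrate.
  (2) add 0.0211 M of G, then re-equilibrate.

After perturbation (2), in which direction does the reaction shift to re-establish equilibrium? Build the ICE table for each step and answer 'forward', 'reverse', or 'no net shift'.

Q₀ = 78.16 vs Keq = 0.001459 ⇒ Q>K, reverse
Step 1:
                  M         G
  I          0.1241    0.3865
  C          0.5482   -0.3654
  E          0.6723   0.02105
  solve Keq expr → x = -0.1827; check Q = 0.001459
Then add 0.1773 M of M.
Step 2:
                  M         G
  I          0.8496   0.02105
  C        -0.01231  0.008208
  E          0.8373   0.02926
  solve Keq expr → x = 0.004104; check Q = 0.001459
Then add 0.0211 M of G.
Step 3:
                  M         G
  I          0.8373   0.05036
  C         0.02932  -0.01955
  E          0.8666   0.03081
  solve Keq expr → x = -0.009775; check Q = 0.001459

Direction: reverse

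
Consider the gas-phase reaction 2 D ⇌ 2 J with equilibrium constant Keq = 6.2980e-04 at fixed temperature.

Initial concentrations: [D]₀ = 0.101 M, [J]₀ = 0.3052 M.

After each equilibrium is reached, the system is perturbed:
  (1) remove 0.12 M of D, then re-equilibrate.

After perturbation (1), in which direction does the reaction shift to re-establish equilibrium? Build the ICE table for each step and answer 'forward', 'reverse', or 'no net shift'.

Q₀ = 9.131 vs Keq = 6.2980e-04 ⇒ Q>K, reverse
Step 1:
                    D           J
  init          0.101      0.3052
  Δ            0.2953     -0.2953
  eq           0.3963    0.009944
  solve Keq expr → x = -0.1476; check Q = 6.2980e-04
Then remove 0.12 M of D.
Step 2:
                    D           J
  init         0.2763    0.009944
  Δ          0.002938   -0.002938
  eq           0.2792    0.007007
  solve Keq expr → x = -0.001469; check Q = 6.2980e-04

Direction: reverse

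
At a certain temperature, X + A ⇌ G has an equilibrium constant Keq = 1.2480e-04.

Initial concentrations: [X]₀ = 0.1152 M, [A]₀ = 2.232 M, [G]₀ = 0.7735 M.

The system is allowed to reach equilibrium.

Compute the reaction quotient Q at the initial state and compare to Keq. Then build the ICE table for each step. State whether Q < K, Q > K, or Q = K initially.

Q₀ = 3.008; Q > K (proceeds reverse)

Q₀ = 3.008 vs Keq = 1.2480e-04 ⇒ Q>K, reverse
Step 1:
                  X         A         G
  init       0.1152     2.232    0.7735
  Δ          0.7732    0.7732   -0.7732
  eq         0.8884     3.005 3.3318e-04
  solve Keq expr → x = -0.7732; check Q = 1.2480e-04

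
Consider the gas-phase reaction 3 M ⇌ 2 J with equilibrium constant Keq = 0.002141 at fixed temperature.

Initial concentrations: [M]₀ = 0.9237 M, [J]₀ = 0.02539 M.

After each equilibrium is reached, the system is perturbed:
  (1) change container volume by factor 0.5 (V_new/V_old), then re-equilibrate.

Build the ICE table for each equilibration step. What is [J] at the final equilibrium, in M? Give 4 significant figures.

[J]_eq = 0.1082 M

Q₀ = 8.1796e-04 vs Keq = 0.002141 ⇒ Q<K, forward
Step 1:
                   M          J
  Initial     0.9237    0.02539
  Change     -0.0214    0.01427
  Equil       0.9023    0.03966
  solve Keq expr → x = 0.007134; check Q = 0.002141
Then change container volume by factor 0.5 (V_new/V_old).
Step 2:
                   M          J
  Initial      1.805    0.07932
  Change    -0.04327    0.02884
  Equil        1.761     0.1082
  solve Keq expr → x = 0.01442; check Q = 0.002141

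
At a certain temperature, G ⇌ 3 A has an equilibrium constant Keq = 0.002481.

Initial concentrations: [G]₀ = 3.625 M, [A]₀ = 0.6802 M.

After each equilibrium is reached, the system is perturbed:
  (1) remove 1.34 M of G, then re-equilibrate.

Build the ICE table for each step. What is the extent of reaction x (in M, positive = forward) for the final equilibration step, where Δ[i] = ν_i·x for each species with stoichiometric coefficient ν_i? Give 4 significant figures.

Q₀ = 0.08682 vs Keq = 0.002481 ⇒ Q>K, reverse
Step 1:
                   G          A
  init         3.625     0.6802
  Δ           0.1564    -0.4693
  eq           3.781     0.2109
  solve Keq expr → x = -0.1564; check Q = 0.002481
Then remove 1.34 M of G.
Step 2:
                   G          A
  init         2.441     0.2109
  Δ         0.009462   -0.02839
  eq           2.451     0.1825
  solve Keq expr → x = -0.009462; check Q = 0.002481

x = -0.009462 M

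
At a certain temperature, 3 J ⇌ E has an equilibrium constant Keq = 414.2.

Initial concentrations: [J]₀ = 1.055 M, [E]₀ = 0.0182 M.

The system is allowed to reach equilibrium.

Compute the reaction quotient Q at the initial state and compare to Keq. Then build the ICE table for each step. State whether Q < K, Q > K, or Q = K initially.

Q₀ = 0.0155; Q < K (proceeds forward)

Q₀ = 0.0155 vs Keq = 414.2 ⇒ Q<K, forward
Step 1:
                    J           E
  Initial       1.055      0.0182
  Change      -0.9615      0.3205
  Equil       0.09351      0.3387
  solve Keq expr → x = 0.3205; check Q = 414.2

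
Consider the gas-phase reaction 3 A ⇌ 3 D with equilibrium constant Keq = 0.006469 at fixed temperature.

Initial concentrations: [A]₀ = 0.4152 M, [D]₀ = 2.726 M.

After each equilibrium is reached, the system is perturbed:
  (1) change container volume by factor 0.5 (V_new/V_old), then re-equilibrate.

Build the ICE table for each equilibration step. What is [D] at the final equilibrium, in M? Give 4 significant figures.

Q₀ = 283 vs Keq = 0.006469 ⇒ Q>K, reverse
Step 1:
                   A          D
  Initial     0.4152      2.726
  Change       2.233     -2.233
  Equil        2.648     0.4934
  solve Keq expr → x = -0.7442; check Q = 0.006469
Then change container volume by factor 0.5 (V_new/V_old).
Step 2:
                   A          D
  Initial      5.296     0.9867
  Change           0          0
  Equil        5.296     0.9867
  solve Keq expr → x = 0; check Q = 0.006469

[D]_eq = 0.9867 M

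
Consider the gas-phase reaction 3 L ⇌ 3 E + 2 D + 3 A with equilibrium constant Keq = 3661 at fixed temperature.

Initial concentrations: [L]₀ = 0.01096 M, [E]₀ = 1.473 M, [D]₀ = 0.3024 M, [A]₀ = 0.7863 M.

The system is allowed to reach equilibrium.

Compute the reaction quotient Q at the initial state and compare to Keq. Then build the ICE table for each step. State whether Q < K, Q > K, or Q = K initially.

Q₀ = 1.0792e+05; Q > K (proceeds reverse)

Q₀ = 1.0792e+05 vs Keq = 3661 ⇒ Q>K, reverse
Step 1:
                    L           E           D           A
  init        0.01096       1.473      0.3024      0.7863
  Δ           0.02056    -0.02056    -0.01371    -0.02056
  eq          0.03152       1.452      0.2887      0.7657
  solve Keq expr → x = -0.006854; check Q = 3661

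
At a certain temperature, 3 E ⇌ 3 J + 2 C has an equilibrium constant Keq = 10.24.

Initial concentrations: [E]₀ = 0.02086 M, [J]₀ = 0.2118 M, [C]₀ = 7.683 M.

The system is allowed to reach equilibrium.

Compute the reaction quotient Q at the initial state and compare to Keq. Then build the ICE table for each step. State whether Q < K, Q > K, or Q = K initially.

Q₀ = 6.1787e+04; Q > K (proceeds reverse)

Q₀ = 6.1787e+04 vs Keq = 10.24 ⇒ Q>K, reverse
Step 1:
                   E          J          C
  Initial    0.02086     0.2118      7.683
  Change      0.1281    -0.1281    -0.0854
  Equil        0.149     0.0837      7.598
  solve Keq expr → x = -0.0427; check Q = 10.24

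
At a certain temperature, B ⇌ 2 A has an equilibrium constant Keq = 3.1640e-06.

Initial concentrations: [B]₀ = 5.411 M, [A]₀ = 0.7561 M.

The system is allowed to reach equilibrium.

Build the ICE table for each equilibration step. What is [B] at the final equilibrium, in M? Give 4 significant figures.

[B]_eq = 5.787 M

Q₀ = 0.1057 vs Keq = 3.1640e-06 ⇒ Q>K, reverse
Step 1:
                   B          A
  init         5.411     0.7561
  Δ           0.3759    -0.7518
  eq           5.787   0.004279
  solve Keq expr → x = -0.3759; check Q = 3.1640e-06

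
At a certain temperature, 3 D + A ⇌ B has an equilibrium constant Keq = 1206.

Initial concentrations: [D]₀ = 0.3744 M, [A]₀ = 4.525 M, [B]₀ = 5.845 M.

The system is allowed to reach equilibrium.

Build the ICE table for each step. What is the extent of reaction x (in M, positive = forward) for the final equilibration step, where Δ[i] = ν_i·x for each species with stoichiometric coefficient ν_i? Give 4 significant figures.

x = 0.09029 M

Q₀ = 24.61 vs Keq = 1206 ⇒ Q<K, forward
Step 1:
                   D          A          B
  I           0.3744      4.525      5.845
  C          -0.2709   -0.09029    0.09029
  E           0.1035      4.435      5.935
  solve Keq expr → x = 0.09029; check Q = 1206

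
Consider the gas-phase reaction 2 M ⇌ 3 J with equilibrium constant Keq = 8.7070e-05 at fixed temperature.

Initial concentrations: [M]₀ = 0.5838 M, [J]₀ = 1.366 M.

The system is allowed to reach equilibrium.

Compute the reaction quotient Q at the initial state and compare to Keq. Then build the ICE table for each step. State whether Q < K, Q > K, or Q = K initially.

Q₀ = 7.479 vs Keq = 8.7070e-05 ⇒ Q>K, reverse
Step 1:
                    M           J
  I            0.5838       1.366
  C            0.8727      -1.309
  E             1.456     0.05695
  solve Keq expr → x = -0.4363; check Q = 8.7070e-05

Q₀ = 7.479; Q > K (proceeds reverse)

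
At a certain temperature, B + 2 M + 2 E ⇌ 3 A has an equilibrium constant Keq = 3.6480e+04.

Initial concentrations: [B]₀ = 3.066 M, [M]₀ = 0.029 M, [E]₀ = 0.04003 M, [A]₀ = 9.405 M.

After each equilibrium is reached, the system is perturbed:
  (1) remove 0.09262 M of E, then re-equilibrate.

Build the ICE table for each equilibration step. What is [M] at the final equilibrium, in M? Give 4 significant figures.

[M]_eq = 0.3237 M

Q₀ = 2.0134e+08 vs Keq = 3.6480e+04 ⇒ Q>K, reverse
Step 1:
                   B          M          E          A
  Initial      3.066      0.029    0.04003      9.405
  Change      0.1238     0.2477     0.2477    -0.3715
  Equil         3.19     0.2767     0.2877      9.034
  solve Keq expr → x = -0.1238; check Q = 3.6480e+04
Then remove 0.09262 M of E.
Step 2:
                   B          M          E          A
  Initial       3.19     0.2767     0.1951      9.034
  Change     0.02352    0.04704    0.04704   -0.07057
  Equil        3.213     0.3237     0.2421      8.963
  solve Keq expr → x = -0.02352; check Q = 3.6480e+04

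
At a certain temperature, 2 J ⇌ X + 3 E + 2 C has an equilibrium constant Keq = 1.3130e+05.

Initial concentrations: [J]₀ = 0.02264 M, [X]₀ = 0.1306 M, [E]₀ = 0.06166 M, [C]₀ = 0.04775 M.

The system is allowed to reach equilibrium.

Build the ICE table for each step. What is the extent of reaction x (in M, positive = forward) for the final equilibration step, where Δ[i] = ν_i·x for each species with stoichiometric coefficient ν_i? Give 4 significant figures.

Q₀ = 1.3619e-04 vs Keq = 1.3130e+05 ⇒ Q<K, forward
Step 1:
                  J         X         E         C
  init      0.02264    0.1306   0.06166   0.04775
  Δ        -0.02264   0.01132   0.03396   0.02264
  eq      2.1636e-06    0.1419   0.09562   0.07039
  solve Keq expr → x = 0.01132; check Q = 1.3130e+05

x = 0.01132 M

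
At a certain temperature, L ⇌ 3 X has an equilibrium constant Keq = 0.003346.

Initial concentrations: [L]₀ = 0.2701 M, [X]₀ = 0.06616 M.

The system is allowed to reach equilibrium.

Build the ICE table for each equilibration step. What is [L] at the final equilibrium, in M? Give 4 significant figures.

[L]_eq = 0.2603 M

Q₀ = 0.001072 vs Keq = 0.003346 ⇒ Q<K, forward
Step 1:
                   L          X
  init        0.2701    0.06616
  Δ        -0.009781    0.02934
  eq          0.2603     0.0955
  solve Keq expr → x = 0.009781; check Q = 0.003346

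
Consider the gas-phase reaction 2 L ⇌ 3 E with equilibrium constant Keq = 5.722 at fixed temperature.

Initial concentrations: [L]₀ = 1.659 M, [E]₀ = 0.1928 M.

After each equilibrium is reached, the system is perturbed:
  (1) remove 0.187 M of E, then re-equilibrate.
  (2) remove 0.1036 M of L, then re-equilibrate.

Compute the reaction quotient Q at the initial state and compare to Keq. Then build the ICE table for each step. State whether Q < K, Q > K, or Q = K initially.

Q₀ = 0.002604 vs Keq = 5.722 ⇒ Q<K, forward
Step 1:
                  L         E
  init        1.659    0.1928
  Δ         -0.8805     1.321
  eq         0.7785     1.514
  solve Keq expr → x = 0.4403; check Q = 5.722
Then remove 0.187 M of E.
Step 2:
                  L         E
  init       0.7785     1.327
  Δ        -0.06642   0.09963
  eq          0.712     1.426
  solve Keq expr → x = 0.03321; check Q = 5.722
Then remove 0.1036 M of L.
Step 3:
                  L         E
  init       0.6084     1.426
  Δ         0.04913   -0.0737
  eq         0.6576     1.353
  solve Keq expr → x = -0.02457; check Q = 5.722

Q₀ = 0.002604; Q < K (proceeds forward)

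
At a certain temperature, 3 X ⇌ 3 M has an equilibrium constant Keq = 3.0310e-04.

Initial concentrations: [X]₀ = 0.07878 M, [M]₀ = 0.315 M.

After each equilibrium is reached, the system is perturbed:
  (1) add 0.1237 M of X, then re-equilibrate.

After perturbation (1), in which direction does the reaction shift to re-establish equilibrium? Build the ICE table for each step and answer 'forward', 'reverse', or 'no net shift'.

Q₀ = 63.93 vs Keq = 3.0310e-04 ⇒ Q>K, reverse
Step 1:
                   X          M
  I          0.07878      0.315
  C           0.2902    -0.2902
  E            0.369    0.02479
  solve Keq expr → x = -0.09674; check Q = 3.0310e-04
Then add 0.1237 M of X.
Step 2:
                   X          M
  I           0.4927    0.02479
  C        -0.007786   0.007786
  E           0.4849    0.03257
  solve Keq expr → x = 0.002595; check Q = 3.0310e-04

Direction: forward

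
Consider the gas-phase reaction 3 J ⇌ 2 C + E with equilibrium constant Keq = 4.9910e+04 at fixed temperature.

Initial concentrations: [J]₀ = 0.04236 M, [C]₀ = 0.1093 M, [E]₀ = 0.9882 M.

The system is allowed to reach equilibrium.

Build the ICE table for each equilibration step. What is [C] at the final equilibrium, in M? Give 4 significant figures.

Q₀ = 155.3 vs Keq = 4.9910e+04 ⇒ Q<K, forward
Step 1:
                   J          C          E
  Initial    0.04236     0.1093     0.9882
  Change    -0.03529    0.02353    0.01176
  Equil     0.007071     0.1328          1
  solve Keq expr → x = 0.01176; check Q = 4.9910e+04

[C]_eq = 0.1328 M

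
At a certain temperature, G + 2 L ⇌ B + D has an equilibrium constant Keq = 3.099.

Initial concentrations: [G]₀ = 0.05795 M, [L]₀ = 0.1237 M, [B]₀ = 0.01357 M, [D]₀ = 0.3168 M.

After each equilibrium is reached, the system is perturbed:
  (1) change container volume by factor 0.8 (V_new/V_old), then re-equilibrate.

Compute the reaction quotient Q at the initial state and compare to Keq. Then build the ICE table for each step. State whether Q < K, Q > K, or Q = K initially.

Q₀ = 4.848 vs Keq = 3.099 ⇒ Q>K, reverse
Step 1:
                    G           L           B           D
  Initial     0.05795      0.1237     0.01357      0.3168
  Change     0.003294    0.006587   -0.003294   -0.003294
  Equil       0.06124      0.1303     0.01028      0.3135
  solve Keq expr → x = -0.003294; check Q = 3.099
Then change container volume by factor 0.8 (V_new/V_old).
Step 2:
                    G           L           B           D
  Initial     0.07655      0.1629     0.01285      0.3919
  Change    -0.001974   -0.003947    0.001974    0.001974
  Equil       0.07458      0.1589     0.01482      0.3939
  solve Keq expr → x = 0.001974; check Q = 3.099

Q₀ = 4.848; Q > K (proceeds reverse)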